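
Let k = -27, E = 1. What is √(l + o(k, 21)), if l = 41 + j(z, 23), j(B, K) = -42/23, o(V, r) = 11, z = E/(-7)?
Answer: √26542/23 ≈ 7.0834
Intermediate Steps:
z = -⅐ (z = 1/(-7) = 1*(-⅐) = -⅐ ≈ -0.14286)
j(B, K) = -42/23 (j(B, K) = -42*1/23 = -42/23)
l = 901/23 (l = 41 - 42/23 = 901/23 ≈ 39.174)
√(l + o(k, 21)) = √(901/23 + 11) = √(1154/23) = √26542/23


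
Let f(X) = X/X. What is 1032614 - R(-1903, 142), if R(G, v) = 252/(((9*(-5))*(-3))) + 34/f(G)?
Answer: 15488672/15 ≈ 1.0326e+6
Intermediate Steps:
f(X) = 1
R(G, v) = 538/15 (R(G, v) = 252/(((9*(-5))*(-3))) + 34/1 = 252/((-45*(-3))) + 34*1 = 252/135 + 34 = 252*(1/135) + 34 = 28/15 + 34 = 538/15)
1032614 - R(-1903, 142) = 1032614 - 1*538/15 = 1032614 - 538/15 = 15488672/15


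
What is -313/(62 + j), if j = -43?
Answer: -313/19 ≈ -16.474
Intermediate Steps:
-313/(62 + j) = -313/(62 - 43) = -313/19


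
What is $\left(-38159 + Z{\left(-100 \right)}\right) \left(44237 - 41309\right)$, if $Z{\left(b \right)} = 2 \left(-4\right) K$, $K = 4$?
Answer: $-111823248$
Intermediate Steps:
$Z{\left(b \right)} = -32$ ($Z{\left(b \right)} = 2 \left(-4\right) 4 = \left(-8\right) 4 = -32$)
$\left(-38159 + Z{\left(-100 \right)}\right) \left(44237 - 41309\right) = \left(-38159 - 32\right) \left(44237 - 41309\right) = \left(-38191\right) 2928 = -111823248$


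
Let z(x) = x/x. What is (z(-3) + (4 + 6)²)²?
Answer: 10201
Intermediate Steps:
z(x) = 1
(z(-3) + (4 + 6)²)² = (1 + (4 + 6)²)² = (1 + 10²)² = (1 + 100)² = 101² = 10201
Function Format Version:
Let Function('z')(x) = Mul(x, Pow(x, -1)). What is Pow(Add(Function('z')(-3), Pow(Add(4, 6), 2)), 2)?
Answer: 10201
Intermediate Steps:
Function('z')(x) = 1
Pow(Add(Function('z')(-3), Pow(Add(4, 6), 2)), 2) = Pow(Add(1, Pow(Add(4, 6), 2)), 2) = Pow(Add(1, Pow(10, 2)), 2) = Pow(Add(1, 100), 2) = Pow(101, 2) = 10201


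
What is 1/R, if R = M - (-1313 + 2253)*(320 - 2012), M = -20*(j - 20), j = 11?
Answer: 1/1590660 ≈ 6.2867e-7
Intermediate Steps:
M = 180 (M = -20*(11 - 20) = -20*(-9) = 180)
R = 1590660 (R = 180 - (-1313 + 2253)*(320 - 2012) = 180 - 940*(-1692) = 180 - 1*(-1590480) = 180 + 1590480 = 1590660)
1/R = 1/1590660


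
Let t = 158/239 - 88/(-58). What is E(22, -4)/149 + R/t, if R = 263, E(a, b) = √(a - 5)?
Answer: 1822853/15098 + √17/149 ≈ 120.76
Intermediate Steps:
E(a, b) = √(-5 + a)
t = 15098/6931 (t = 158*(1/239) - 88*(-1/58) = 158/239 + 44/29 = 15098/6931 ≈ 2.1783)
E(22, -4)/149 + R/t = √(-5 + 22)/149 + 263/(15098/6931) = √17*(1/149) + 263*(6931/15098) = √17/149 + 1822853/15098 = 1822853/15098 + √17/149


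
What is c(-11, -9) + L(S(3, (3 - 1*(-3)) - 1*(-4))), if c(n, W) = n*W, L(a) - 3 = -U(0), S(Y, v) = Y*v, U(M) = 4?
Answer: 98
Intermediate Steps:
L(a) = -1 (L(a) = 3 - 1*4 = 3 - 4 = -1)
c(n, W) = W*n
c(-11, -9) + L(S(3, (3 - 1*(-3)) - 1*(-4))) = -9*(-11) - 1 = 99 - 1 = 98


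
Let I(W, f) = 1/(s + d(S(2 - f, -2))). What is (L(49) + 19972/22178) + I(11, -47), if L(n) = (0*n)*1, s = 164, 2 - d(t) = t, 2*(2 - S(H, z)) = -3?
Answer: 251356/277225 ≈ 0.90669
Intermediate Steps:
S(H, z) = 7/2 (S(H, z) = 2 - ½*(-3) = 2 + 3/2 = 7/2)
d(t) = 2 - t
I(W, f) = 2/325 (I(W, f) = 1/(164 + (2 - 1*7/2)) = 1/(164 + (2 - 7/2)) = 1/(164 - 3/2) = 1/(325/2) = 2/325)
L(n) = 0 (L(n) = 0*1 = 0)
(L(49) + 19972/22178) + I(11, -47) = (0 + 19972/22178) + 2/325 = (0 + 19972*(1/22178)) + 2/325 = (0 + 9986/11089) + 2/325 = 9986/11089 + 2/325 = 251356/277225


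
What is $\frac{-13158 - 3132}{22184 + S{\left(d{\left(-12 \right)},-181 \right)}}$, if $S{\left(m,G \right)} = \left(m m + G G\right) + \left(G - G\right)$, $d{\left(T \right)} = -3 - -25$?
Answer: $- \frac{16290}{55429} \approx -0.29389$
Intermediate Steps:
$d{\left(T \right)} = 22$ ($d{\left(T \right)} = -3 + 25 = 22$)
$S{\left(m,G \right)} = G^{2} + m^{2}$ ($S{\left(m,G \right)} = \left(m^{2} + G^{2}\right) + 0 = \left(G^{2} + m^{2}\right) + 0 = G^{2} + m^{2}$)
$\frac{-13158 - 3132}{22184 + S{\left(d{\left(-12 \right)},-181 \right)}} = \frac{-13158 - 3132}{22184 + \left(\left(-181\right)^{2} + 22^{2}\right)} = - \frac{16290}{22184 + \left(32761 + 484\right)} = - \frac{16290}{22184 + 33245} = - \frac{16290}{55429}$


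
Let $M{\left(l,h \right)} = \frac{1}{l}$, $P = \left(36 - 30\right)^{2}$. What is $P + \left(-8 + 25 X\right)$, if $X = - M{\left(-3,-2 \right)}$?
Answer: $\frac{109}{3} \approx 36.333$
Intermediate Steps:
$P = 36$ ($P = 6^{2} = 36$)
$X = \frac{1}{3}$ ($X = - \frac{1}{-3} = \left(-1\right) \left(- \frac{1}{3}\right) = \frac{1}{3} \approx 0.33333$)
$P + \left(-8 + 25 X\right) = 36 + \left(-8 + 25 \cdot \frac{1}{3}\right) = 36 + \left(-8 + \frac{25}{3}\right) = 36 + \frac{1}{3} = \frac{109}{3}$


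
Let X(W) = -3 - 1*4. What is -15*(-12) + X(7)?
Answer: 173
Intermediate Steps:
X(W) = -7 (X(W) = -3 - 4 = -7)
-15*(-12) + X(7) = -15*(-12) - 7 = 180 - 7 = 173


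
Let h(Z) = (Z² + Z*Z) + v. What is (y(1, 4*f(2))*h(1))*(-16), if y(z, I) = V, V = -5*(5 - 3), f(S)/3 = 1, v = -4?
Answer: -320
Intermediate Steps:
f(S) = 3 (f(S) = 3*1 = 3)
V = -10 (V = -5*2 = -10)
y(z, I) = -10
h(Z) = -4 + 2*Z² (h(Z) = (Z² + Z*Z) - 4 = (Z² + Z²) - 4 = 2*Z² - 4 = -4 + 2*Z²)
(y(1, 4*f(2))*h(1))*(-16) = -10*(-4 + 2*1²)*(-16) = -10*(-4 + 2*1)*(-16) = -10*(-4 + 2)*(-16) = -10*(-2)*(-16) = 20*(-16) = -320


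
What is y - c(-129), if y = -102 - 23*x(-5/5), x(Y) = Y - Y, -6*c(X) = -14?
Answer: -313/3 ≈ -104.33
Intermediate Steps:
c(X) = 7/3 (c(X) = -⅙*(-14) = 7/3)
x(Y) = 0
y = -102 (y = -102 - 23*0 = -102 + 0 = -102)
y - c(-129) = -102 - 1*7/3 = -102 - 7/3 = -313/3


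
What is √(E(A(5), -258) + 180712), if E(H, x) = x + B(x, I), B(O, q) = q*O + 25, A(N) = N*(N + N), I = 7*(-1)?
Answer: √182285 ≈ 426.95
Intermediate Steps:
I = -7
A(N) = 2*N² (A(N) = N*(2*N) = 2*N²)
B(O, q) = 25 + O*q (B(O, q) = O*q + 25 = 25 + O*q)
E(H, x) = 25 - 6*x (E(H, x) = x + (25 + x*(-7)) = x + (25 - 7*x) = 25 - 6*x)
√(E(A(5), -258) + 180712) = √((25 - 6*(-258)) + 180712) = √((25 + 1548) + 180712) = √(1573 + 180712) = √182285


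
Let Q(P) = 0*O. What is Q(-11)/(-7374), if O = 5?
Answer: 0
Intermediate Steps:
Q(P) = 0 (Q(P) = 0*5 = 0)
Q(-11)/(-7374) = 0/(-7374) = 0*(-1/7374) = 0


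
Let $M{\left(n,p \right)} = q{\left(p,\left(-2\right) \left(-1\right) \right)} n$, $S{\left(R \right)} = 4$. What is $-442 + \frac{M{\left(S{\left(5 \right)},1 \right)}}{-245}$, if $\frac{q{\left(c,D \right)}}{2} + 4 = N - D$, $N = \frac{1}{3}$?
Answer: $- \frac{324734}{735} \approx -441.81$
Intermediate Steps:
$N = \frac{1}{3} \approx 0.33333$
$q{\left(c,D \right)} = - \frac{22}{3} - 2 D$ ($q{\left(c,D \right)} = -8 + 2 \left(\frac{1}{3} - D\right) = -8 - \left(- \frac{2}{3} + 2 D\right) = - \frac{22}{3} - 2 D$)
$M{\left(n,p \right)} = - \frac{34 n}{3}$ ($M{\left(n,p \right)} = \left(- \frac{22}{3} - 2 \left(\left(-2\right) \left(-1\right)\right)\right) n = \left(- \frac{22}{3} - 4\right) n = - \frac{34 n}{3}$)
$-442 + \frac{M{\left(S{\left(5 \right)},1 \right)}}{-245} = -442 + \frac{\left(- \frac{34}{3}\right) 4}{-245} = -442 - - \frac{136}{735} = -442 + \frac{136}{735} = - \frac{324734}{735}$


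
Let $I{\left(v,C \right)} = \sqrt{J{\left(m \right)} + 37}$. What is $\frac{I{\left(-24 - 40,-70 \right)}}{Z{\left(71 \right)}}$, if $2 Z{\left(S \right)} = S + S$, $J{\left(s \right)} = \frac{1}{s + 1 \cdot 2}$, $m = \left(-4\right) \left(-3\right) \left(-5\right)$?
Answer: $\frac{\sqrt{124410}}{4118} \approx 0.085653$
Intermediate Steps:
$m = -60$ ($m = 12 \left(-5\right) = -60$)
$J{\left(s \right)} = \frac{1}{2 + s}$ ($J{\left(s \right)} = \frac{1}{s + 2} = \frac{1}{2 + s}$)
$Z{\left(S \right)} = S$ ($Z{\left(S \right)} = \frac{S + S}{2} = \frac{2 S}{2} = S$)
$I{\left(v,C \right)} = \frac{\sqrt{124410}}{58}$ ($I{\left(v,C \right)} = \sqrt{\frac{1}{2 - 60} + 37} = \sqrt{\frac{1}{-58} + 37} = \sqrt{- \frac{1}{58} + 37} = \sqrt{\frac{2145}{58}} = \frac{\sqrt{124410}}{58}$)
$\frac{I{\left(-24 - 40,-70 \right)}}{Z{\left(71 \right)}} = \frac{\frac{1}{58} \sqrt{124410}}{71} = \frac{\sqrt{124410}}{58} \cdot \frac{1}{71} = \frac{\sqrt{124410}}{4118}$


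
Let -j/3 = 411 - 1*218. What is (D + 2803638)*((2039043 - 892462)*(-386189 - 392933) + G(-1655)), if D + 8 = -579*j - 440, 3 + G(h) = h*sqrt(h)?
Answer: -2803643523868822435 - 5194103305*I*sqrt(1655) ≈ -2.8036e+18 - 2.113e+11*I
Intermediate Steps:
j = -579 (j = -3*(411 - 1*218) = -3*(411 - 218) = -3*193 = -579)
G(h) = -3 + h**(3/2) (G(h) = -3 + h*sqrt(h) = -3 + h**(3/2))
D = 334793 (D = -8 + (-579*(-579) - 440) = -8 + (335241 - 440) = -8 + 334801 = 334793)
(D + 2803638)*((2039043 - 892462)*(-386189 - 392933) + G(-1655)) = (334793 + 2803638)*((2039043 - 892462)*(-386189 - 392933) + (-3 + (-1655)**(3/2))) = 3138431*(1146581*(-779122) + (-3 - 1655*I*sqrt(1655))) = 3138431*(-893326481882 + (-3 - 1655*I*sqrt(1655))) = 3138431*(-893326481885 - 1655*I*sqrt(1655)) = -2803643523868822435 - 5194103305*I*sqrt(1655)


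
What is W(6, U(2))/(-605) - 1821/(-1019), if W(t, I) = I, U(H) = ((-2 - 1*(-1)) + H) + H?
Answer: 1098648/616495 ≈ 1.7821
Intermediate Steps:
U(H) = -1 + 2*H (U(H) = ((-2 + 1) + H) + H = (-1 + H) + H = -1 + 2*H)
W(6, U(2))/(-605) - 1821/(-1019) = (-1 + 2*2)/(-605) - 1821/(-1019) = (-1 + 4)*(-1/605) - 1821*(-1/1019) = 3*(-1/605) + 1821/1019 = -3/605 + 1821/1019 = 1098648/616495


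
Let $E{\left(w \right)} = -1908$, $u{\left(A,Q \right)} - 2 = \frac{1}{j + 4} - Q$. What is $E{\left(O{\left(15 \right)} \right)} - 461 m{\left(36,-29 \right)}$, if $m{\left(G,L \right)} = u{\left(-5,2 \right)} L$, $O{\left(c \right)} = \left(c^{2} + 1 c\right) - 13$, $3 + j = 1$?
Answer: $\frac{9553}{2} \approx 4776.5$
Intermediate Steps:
$j = -2$ ($j = -3 + 1 = -2$)
$O{\left(c \right)} = -13 + c + c^{2}$ ($O{\left(c \right)} = \left(c^{2} + c\right) - 13 = \left(c + c^{2}\right) - 13 = -13 + c + c^{2}$)
$u{\left(A,Q \right)} = \frac{5}{2} - Q$ ($u{\left(A,Q \right)} = 2 - \left(Q - \frac{1}{-2 + 4}\right) = 2 - \left(- \frac{1}{2} + Q\right) = \frac{5}{2} - Q$)
$m{\left(G,L \right)} = \frac{L}{2}$ ($m{\left(G,L \right)} = \left(\frac{5}{2} - 2\right) L = \frac{L}{2}$)
$E{\left(O{\left(15 \right)} \right)} - 461 m{\left(36,-29 \right)} = -1908 - 461 \cdot \frac{1}{2} \left(-29\right) = -1908 - - \frac{13369}{2} = -1908 + \frac{13369}{2} = \frac{9553}{2}$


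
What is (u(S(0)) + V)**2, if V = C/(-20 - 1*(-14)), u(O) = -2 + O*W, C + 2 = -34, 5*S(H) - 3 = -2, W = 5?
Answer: 25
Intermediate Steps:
S(H) = 1/5 (S(H) = 3/5 + (1/5)*(-2) = 3/5 - 2/5 = 1/5)
C = -36 (C = -2 - 34 = -36)
u(O) = -2 + 5*O (u(O) = -2 + O*5 = -2 + 5*O)
V = 6 (V = -36/(-20 - 1*(-14)) = -36/(-20 + 14) = -36/(-6) = -36*(-1/6) = 6)
(u(S(0)) + V)**2 = ((-2 + 5*(1/5)) + 6)**2 = ((-2 + 1) + 6)**2 = (-1 + 6)**2 = 5**2 = 25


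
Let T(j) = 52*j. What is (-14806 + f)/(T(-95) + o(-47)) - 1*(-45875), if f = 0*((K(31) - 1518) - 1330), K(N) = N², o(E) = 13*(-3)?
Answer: 228426431/4979 ≈ 45878.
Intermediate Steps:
o(E) = -39
f = 0 (f = 0*((31² - 1518) - 1330) = 0*((961 - 1518) - 1330) = 0*(-557 - 1330) = 0*(-1887) = 0)
(-14806 + f)/(T(-95) + o(-47)) - 1*(-45875) = (-14806 + 0)/(52*(-95) - 39) - 1*(-45875) = -14806/(-4940 - 39) + 45875 = -14806/(-4979) + 45875 = -14806*(-1/4979) + 45875 = 14806/4979 + 45875 = 228426431/4979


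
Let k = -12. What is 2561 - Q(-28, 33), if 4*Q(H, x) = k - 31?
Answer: 10287/4 ≈ 2571.8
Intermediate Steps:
Q(H, x) = -43/4 (Q(H, x) = (-12 - 31)/4 = (¼)*(-43) = -43/4)
2561 - Q(-28, 33) = 2561 - 1*(-43/4) = 2561 + 43/4 = 10287/4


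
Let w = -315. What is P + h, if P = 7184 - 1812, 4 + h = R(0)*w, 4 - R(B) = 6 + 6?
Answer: 7888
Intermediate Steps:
R(B) = -8 (R(B) = 4 - (6 + 6) = 4 - 1*12 = 4 - 12 = -8)
h = 2516 (h = -4 - 8*(-315) = -4 + 2520 = 2516)
P = 5372
P + h = 5372 + 2516 = 7888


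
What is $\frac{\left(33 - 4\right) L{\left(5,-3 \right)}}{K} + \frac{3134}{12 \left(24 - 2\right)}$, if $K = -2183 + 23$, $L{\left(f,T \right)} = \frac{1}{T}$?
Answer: $\frac{846499}{71280} \approx 11.876$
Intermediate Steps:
$K = -2160$
$\frac{\left(33 - 4\right) L{\left(5,-3 \right)}}{K} + \frac{3134}{12 \left(24 - 2\right)} = \frac{\left(33 - 4\right) \frac{1}{-3}}{-2160} + \frac{3134}{12 \left(24 - 2\right)} = 29 \left(- \frac{1}{3}\right) \left(- \frac{1}{2160}\right) + \frac{3134}{12 \left(24 - 2\right)} = \left(- \frac{29}{3}\right) \left(- \frac{1}{2160}\right) + \frac{3134}{12 \cdot 22} = \frac{29}{6480} + \frac{3134}{264} = \frac{29}{6480} + 3134 \cdot \frac{1}{264} = \frac{29}{6480} + \frac{1567}{132} = \frac{846499}{71280}$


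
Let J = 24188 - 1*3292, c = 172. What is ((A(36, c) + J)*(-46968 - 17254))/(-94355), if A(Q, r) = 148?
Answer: 1351487768/94355 ≈ 14323.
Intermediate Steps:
J = 20896 (J = 24188 - 3292 = 20896)
((A(36, c) + J)*(-46968 - 17254))/(-94355) = ((148 + 20896)*(-46968 - 17254))/(-94355) = (21044*(-64222))*(-1/94355) = -1351487768*(-1/94355) = 1351487768/94355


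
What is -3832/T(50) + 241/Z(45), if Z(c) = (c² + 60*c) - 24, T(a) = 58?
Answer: -9000127/136329 ≈ -66.018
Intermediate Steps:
Z(c) = -24 + c² + 60*c
-3832/T(50) + 241/Z(45) = -3832/58 + 241/(-24 + 45² + 60*45) = -3832*1/58 + 241/(-24 + 2025 + 2700) = -1916/29 + 241/4701 = -9000127/136329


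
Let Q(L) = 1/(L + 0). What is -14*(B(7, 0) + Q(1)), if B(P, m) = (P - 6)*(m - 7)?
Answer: 84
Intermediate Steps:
B(P, m) = (-7 + m)*(-6 + P) (B(P, m) = (-6 + P)*(-7 + m) = (-7 + m)*(-6 + P))
Q(L) = 1/L
-14*(B(7, 0) + Q(1)) = -14*((42 - 7*7 - 6*0 + 7*0) + 1/1) = -14*((42 - 49 + 0 + 0) + 1) = -14*(-7 + 1) = -14*(-6) = 84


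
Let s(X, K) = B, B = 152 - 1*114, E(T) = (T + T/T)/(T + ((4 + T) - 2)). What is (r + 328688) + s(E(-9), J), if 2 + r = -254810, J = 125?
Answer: 73914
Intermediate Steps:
r = -254812 (r = -2 - 254810 = -254812)
E(T) = (1 + T)/(2 + 2*T) (E(T) = (T + 1)/(T + (2 + T)) = (1 + T)/(2 + 2*T))
B = 38 (B = 152 - 114 = 38)
s(X, K) = 38
(r + 328688) + s(E(-9), J) = (-254812 + 328688) + 38 = 73876 + 38 = 73914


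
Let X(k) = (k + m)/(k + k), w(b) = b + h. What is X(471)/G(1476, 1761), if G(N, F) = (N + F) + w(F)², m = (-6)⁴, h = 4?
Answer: 589/979197068 ≈ 6.0151e-7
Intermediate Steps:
w(b) = 4 + b (w(b) = b + 4 = 4 + b)
m = 1296
G(N, F) = F + N + (4 + F)² (G(N, F) = (N + F) + (4 + F)² = (F + N) + (4 + F)² = F + N + (4 + F)²)
X(k) = (1296 + k)/(2*k) (X(k) = (k + 1296)/(k + k) = (1296 + k)/((2*k)) = (1296 + k)*(1/(2*k)) = (1296 + k)/(2*k))
X(471)/G(1476, 1761) = ((½)*(1296 + 471)/471)/(1761 + 1476 + (4 + 1761)²) = ((½)*(1/471)*1767)/(1761 + 1476 + 1765²) = 589/(314*(1761 + 1476 + 3115225)) = (589/314)/3118462 = (589/314)*(1/3118462) = 589/979197068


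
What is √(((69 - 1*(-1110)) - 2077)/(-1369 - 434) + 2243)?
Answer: √7293183681/1803 ≈ 47.366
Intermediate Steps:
√(((69 - 1*(-1110)) - 2077)/(-1369 - 434) + 2243) = √(((69 + 1110) - 2077)/(-1803) + 2243) = √((1179 - 2077)*(-1/1803) + 2243) = √(-898*(-1/1803) + 2243) = √(898/1803 + 2243) = √(4045027/1803) = √7293183681/1803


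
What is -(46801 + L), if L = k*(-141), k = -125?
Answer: -64426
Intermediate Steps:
L = 17625 (L = -125*(-141) = 17625)
-(46801 + L) = -(46801 + 17625) = -1*64426 = -64426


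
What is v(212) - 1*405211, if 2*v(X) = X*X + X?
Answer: -382633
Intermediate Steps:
v(X) = X/2 + X²/2 (v(X) = (X*X + X)/2 = (X² + X)/2 = (X + X²)/2 = X/2 + X²/2)
v(212) - 1*405211 = (½)*212*(1 + 212) - 1*405211 = (½)*212*213 - 405211 = 22578 - 405211 = -382633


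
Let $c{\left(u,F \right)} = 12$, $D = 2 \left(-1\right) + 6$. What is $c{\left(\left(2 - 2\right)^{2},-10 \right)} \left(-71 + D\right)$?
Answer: $-804$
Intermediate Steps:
$D = 4$ ($D = -2 + 6 = 4$)
$c{\left(\left(2 - 2\right)^{2},-10 \right)} \left(-71 + D\right) = 12 \left(-71 + 4\right) = 12 \left(-67\right) = -804$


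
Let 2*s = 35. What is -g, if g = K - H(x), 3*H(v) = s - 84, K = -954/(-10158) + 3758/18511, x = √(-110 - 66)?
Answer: -4223936617/188034738 ≈ -22.464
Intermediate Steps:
x = 4*I*√11 (x = √(-176) = 4*I*√11 ≈ 13.266*I)
s = 35/2 (s = (½)*35 = 35/2 ≈ 17.500)
K = 9305543/31339123 (K = -954*(-1/10158) + 3758*(1/18511) = 159/1693 + 3758/18511 = 9305543/31339123 ≈ 0.29693)
H(v) = -133/6 (H(v) = (35/2 - 84)/3 = (⅓)*(-133/2) = -133/6)
g = 4223936617/188034738 (g = 9305543/31339123 - 1*(-133/6) = 9305543/31339123 + 133/6 = 4223936617/188034738 ≈ 22.464)
-g = -1*4223936617/188034738 = -4223936617/188034738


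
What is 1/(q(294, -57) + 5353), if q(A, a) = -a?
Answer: 1/5410 ≈ 0.00018484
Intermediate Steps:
1/(q(294, -57) + 5353) = 1/(-1*(-57) + 5353) = 1/(57 + 5353) = 1/5410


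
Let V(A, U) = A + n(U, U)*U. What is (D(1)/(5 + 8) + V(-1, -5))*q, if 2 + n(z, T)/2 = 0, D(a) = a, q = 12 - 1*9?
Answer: 744/13 ≈ 57.231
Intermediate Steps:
q = 3 (q = 12 - 9 = 3)
n(z, T) = -4 (n(z, T) = -4 + 2*0 = -4 + 0 = -4)
V(A, U) = A - 4*U
(D(1)/(5 + 8) + V(-1, -5))*q = (1/(5 + 8) + (-1 - 4*(-5)))*3 = (1/13 + (-1 + 20))*3 = ((1/13)*1 + 19)*3 = (1/13 + 19)*3 = (248/13)*3 = 744/13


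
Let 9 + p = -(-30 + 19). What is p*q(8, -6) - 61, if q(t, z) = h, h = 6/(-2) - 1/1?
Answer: -69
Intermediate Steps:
h = -4 (h = 6*(-1/2) - 1*1 = -3 - 1 = -4)
p = 2 (p = -9 - (-30 + 19) = -9 - 1*(-11) = -9 + 11 = 2)
q(t, z) = -4
p*q(8, -6) - 61 = 2*(-4) - 61 = -8 - 61 = -69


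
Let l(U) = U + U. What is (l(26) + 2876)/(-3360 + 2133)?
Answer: -976/409 ≈ -2.3863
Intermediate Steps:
l(U) = 2*U
(l(26) + 2876)/(-3360 + 2133) = (2*26 + 2876)/(-3360 + 2133) = (52 + 2876)/(-1227) = 2928*(-1/1227) = -976/409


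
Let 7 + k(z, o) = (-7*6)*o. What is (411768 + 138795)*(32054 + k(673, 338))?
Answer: 9828100113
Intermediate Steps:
k(z, o) = -7 - 42*o (k(z, o) = -7 + (-7*6)*o = -7 - 42*o)
(411768 + 138795)*(32054 + k(673, 338)) = (411768 + 138795)*(32054 + (-7 - 42*338)) = 550563*(32054 + (-7 - 14196)) = 550563*(32054 - 14203) = 550563*17851 = 9828100113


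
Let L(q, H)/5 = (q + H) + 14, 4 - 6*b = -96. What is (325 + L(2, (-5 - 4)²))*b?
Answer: 13500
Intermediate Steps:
b = 50/3 (b = ⅔ - ⅙*(-96) = ⅔ + 16 = 50/3 ≈ 16.667)
L(q, H) = 70 + 5*H + 5*q (L(q, H) = 5*((q + H) + 14) = 5*((H + q) + 14) = 5*(14 + H + q) = 70 + 5*H + 5*q)
(325 + L(2, (-5 - 4)²))*b = (325 + (70 + 5*(-5 - 4)² + 5*2))*(50/3) = (325 + (70 + 5*(-9)² + 10))*(50/3) = (325 + (70 + 5*81 + 10))*(50/3) = (325 + (70 + 405 + 10))*(50/3) = (325 + 485)*(50/3) = 810*(50/3) = 13500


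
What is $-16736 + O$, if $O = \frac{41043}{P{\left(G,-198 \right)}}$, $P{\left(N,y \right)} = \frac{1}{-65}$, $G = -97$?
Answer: $-2684531$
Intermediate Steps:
$P{\left(N,y \right)} = - \frac{1}{65}$
$O = -2667795$ ($O = \frac{41043}{- \frac{1}{65}} = 41043 \left(-65\right) = -2667795$)
$-16736 + O = -16736 - 2667795 = -2684531$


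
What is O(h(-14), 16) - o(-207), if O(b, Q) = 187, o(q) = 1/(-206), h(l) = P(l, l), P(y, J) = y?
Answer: 38523/206 ≈ 187.00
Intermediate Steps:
h(l) = l
o(q) = -1/206
O(h(-14), 16) - o(-207) = 187 - 1*(-1/206) = 187 + 1/206 = 38523/206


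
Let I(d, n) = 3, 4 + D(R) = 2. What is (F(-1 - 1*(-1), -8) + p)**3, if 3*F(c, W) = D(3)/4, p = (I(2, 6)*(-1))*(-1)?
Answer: 4913/216 ≈ 22.745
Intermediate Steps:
D(R) = -2 (D(R) = -4 + 2 = -2)
p = 3 (p = (3*(-1))*(-1) = -3*(-1) = 3)
F(c, W) = -1/6 (F(c, W) = (-2/4)/3 = (-2*1/4)/3 = (1/3)*(-1/2) = -1/6)
(F(-1 - 1*(-1), -8) + p)**3 = (-1/6 + 3)**3 = (17/6)**3 = 4913/216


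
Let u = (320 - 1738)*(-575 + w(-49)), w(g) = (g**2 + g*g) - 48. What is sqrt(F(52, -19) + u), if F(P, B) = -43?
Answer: I*sqrt(5925865) ≈ 2434.3*I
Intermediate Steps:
w(g) = -48 + 2*g**2 (w(g) = (g**2 + g**2) - 48 = 2*g**2 - 48 = -48 + 2*g**2)
u = -5925822 (u = (320 - 1738)*(-575 + (-48 + 2*(-49)**2)) = -1418*(-575 + (-48 + 2*2401)) = -1418*(-575 + (-48 + 4802)) = -1418*(-575 + 4754) = -1418*4179 = -5925822)
sqrt(F(52, -19) + u) = sqrt(-43 - 5925822) = sqrt(-5925865) = I*sqrt(5925865)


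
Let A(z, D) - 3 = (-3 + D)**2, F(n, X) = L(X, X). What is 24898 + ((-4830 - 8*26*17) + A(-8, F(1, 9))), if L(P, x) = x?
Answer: 16571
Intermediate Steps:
F(n, X) = X
A(z, D) = 3 + (-3 + D)**2
24898 + ((-4830 - 8*26*17) + A(-8, F(1, 9))) = 24898 + ((-4830 - 8*26*17) + (3 + (-3 + 9)**2)) = 24898 + ((-4830 - 208*17) + (3 + 6**2)) = 24898 + ((-4830 - 3536) + (3 + 36)) = 24898 + (-8366 + 39) = 24898 - 8327 = 16571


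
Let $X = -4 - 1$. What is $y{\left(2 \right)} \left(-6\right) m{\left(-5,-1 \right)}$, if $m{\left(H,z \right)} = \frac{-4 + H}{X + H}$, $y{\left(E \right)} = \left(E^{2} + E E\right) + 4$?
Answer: $- \frac{324}{5} \approx -64.8$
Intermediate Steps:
$X = -5$ ($X = -4 - 1 = -5$)
$y{\left(E \right)} = 4 + 2 E^{2}$ ($y{\left(E \right)} = \left(E^{2} + E^{2}\right) + 4 = 2 E^{2} + 4 = 4 + 2 E^{2}$)
$m{\left(H,z \right)} = \frac{-4 + H}{-5 + H}$
$y{\left(2 \right)} \left(-6\right) m{\left(-5,-1 \right)} = \left(4 + 2 \cdot 2^{2}\right) \left(-6\right) \frac{-4 - 5}{-5 - 5} = \left(4 + 2 \cdot 4\right) \left(-6\right) \frac{1}{-10} \left(-9\right) = \left(4 + 8\right) \left(-6\right) \left(\left(- \frac{1}{10}\right) \left(-9\right)\right) = 12 \left(-6\right) \frac{9}{10} = \left(-72\right) \frac{9}{10} = - \frac{324}{5}$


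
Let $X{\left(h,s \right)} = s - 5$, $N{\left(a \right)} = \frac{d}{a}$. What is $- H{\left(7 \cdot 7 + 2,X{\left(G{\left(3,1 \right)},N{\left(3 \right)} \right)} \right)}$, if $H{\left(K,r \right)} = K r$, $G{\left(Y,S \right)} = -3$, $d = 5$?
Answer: $170$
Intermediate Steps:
$N{\left(a \right)} = \frac{5}{a}$
$X{\left(h,s \right)} = -5 + s$
$- H{\left(7 \cdot 7 + 2,X{\left(G{\left(3,1 \right)},N{\left(3 \right)} \right)} \right)} = - \left(7 \cdot 7 + 2\right) \left(-5 + \frac{5}{3}\right) = - \left(49 + 2\right) \left(-5 + 5 \cdot \frac{1}{3}\right) = - 51 \left(-5 + \frac{5}{3}\right) = - \frac{51 \left(-10\right)}{3} = \left(-1\right) \left(-170\right) = 170$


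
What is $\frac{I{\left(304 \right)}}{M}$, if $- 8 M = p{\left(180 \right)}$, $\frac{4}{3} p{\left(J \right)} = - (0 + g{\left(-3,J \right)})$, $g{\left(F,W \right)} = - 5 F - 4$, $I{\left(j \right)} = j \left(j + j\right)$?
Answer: $\frac{5914624}{33} \approx 1.7923 \cdot 10^{5}$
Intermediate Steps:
$I{\left(j \right)} = 2 j^{2}$ ($I{\left(j \right)} = j 2 j = 2 j^{2}$)
$g{\left(F,W \right)} = -4 - 5 F$
$p{\left(J \right)} = - \frac{33}{4}$ ($p{\left(J \right)} = \frac{3 \left(- (0 - -11)\right)}{4} = \frac{3 \left(- (0 + \left(-4 + 15\right))\right)}{4} = \frac{3 \left(- (0 + 11)\right)}{4} = \frac{3 \left(\left(-1\right) 11\right)}{4} = \frac{3}{4} \left(-11\right) = - \frac{33}{4}$)
$M = \frac{33}{32}$ ($M = \left(- \frac{1}{8}\right) \left(- \frac{33}{4}\right) = \frac{33}{32} \approx 1.0313$)
$\frac{I{\left(304 \right)}}{M} = \frac{2 \cdot 304^{2}}{\frac{33}{32}} = 2 \cdot 92416 \cdot \frac{32}{33} = 184832 \cdot \frac{32}{33} = \frac{5914624}{33}$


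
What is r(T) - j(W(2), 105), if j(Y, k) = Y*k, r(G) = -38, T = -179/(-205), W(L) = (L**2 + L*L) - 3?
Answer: -563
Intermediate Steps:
W(L) = -3 + 2*L**2 (W(L) = (L**2 + L**2) - 3 = 2*L**2 - 3 = -3 + 2*L**2)
T = 179/205 (T = -179*(-1/205) = 179/205 ≈ 0.87317)
r(T) - j(W(2), 105) = -38 - (-3 + 2*2**2)*105 = -38 - (-3 + 2*4)*105 = -38 - (-3 + 8)*105 = -38 - 5*105 = -38 - 1*525 = -38 - 525 = -563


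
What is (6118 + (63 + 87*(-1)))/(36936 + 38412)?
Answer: 3047/37674 ≈ 0.080878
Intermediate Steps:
(6118 + (63 + 87*(-1)))/(36936 + 38412) = (6118 + (63 - 87))/75348 = (6118 - 24)*(1/75348) = 6094*(1/75348) = 3047/37674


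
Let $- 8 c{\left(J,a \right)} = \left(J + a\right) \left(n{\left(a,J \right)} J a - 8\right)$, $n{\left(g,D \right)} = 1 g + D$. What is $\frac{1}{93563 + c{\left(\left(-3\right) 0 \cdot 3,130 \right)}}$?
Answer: $\frac{1}{93693} \approx 1.0673 \cdot 10^{-5}$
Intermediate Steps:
$n{\left(g,D \right)} = D + g$ ($n{\left(g,D \right)} = g + D = D + g$)
$c{\left(J,a \right)} = - \frac{\left(-8 + J a \left(J + a\right)\right) \left(J + a\right)}{8}$ ($c{\left(J,a \right)} = - \frac{\left(J + a\right) \left(\left(J + a\right) J a - 8\right)}{8} = - \frac{\left(J + a\right) \left(J \left(J + a\right) a - 8\right)}{8} = - \frac{\left(J + a\right) \left(J a \left(J + a\right) - 8\right)}{8} = - \frac{\left(J + a\right) \left(-8 + J a \left(J + a\right)\right)}{8} = - \frac{\left(-8 + J a \left(J + a\right)\right) \left(J + a\right)}{8}$)
$\frac{1}{93563 + c{\left(\left(-3\right) 0 \cdot 3,130 \right)}} = \frac{1}{93563 + \left(\left(-3\right) 0 \cdot 3 + 130 - \frac{\left(-3\right) 0 \cdot 3 \cdot 130^{2} \left(\left(-3\right) 0 \cdot 3 + 130\right)}{8} - \frac{65 \left(\left(-3\right) 0 \cdot 3\right)^{2} \left(\left(-3\right) 0 \cdot 3 + 130\right)}{4}\right)} = \frac{1}{93563 + \left(0 \cdot 3 + 130 - \frac{1}{8} \cdot 0 \cdot 3 \cdot 16900 \left(0 \cdot 3 + 130\right) - \frac{65 \left(0 \cdot 3\right)^{2} \left(0 \cdot 3 + 130\right)}{4}\right)} = \frac{1}{93563 + \left(0 + 130 - 0 \cdot 16900 \left(0 + 130\right) - \frac{65 \cdot 0^{2} \left(0 + 130\right)}{4}\right)} = \frac{1}{93563 + \left(0 + 130 - 0 \cdot 16900 \cdot 130 - \frac{65}{4} \cdot 0 \cdot 130\right)} = \frac{1}{93563 + \left(0 + 130 + 0 + 0\right)} = \frac{1}{93563 + 130} = \frac{1}{93693}$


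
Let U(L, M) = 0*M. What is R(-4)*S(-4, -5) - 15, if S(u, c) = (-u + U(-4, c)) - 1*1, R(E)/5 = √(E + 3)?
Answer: -15 + 15*I ≈ -15.0 + 15.0*I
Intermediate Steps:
U(L, M) = 0
R(E) = 5*√(3 + E) (R(E) = 5*√(E + 3) = 5*√(3 + E))
S(u, c) = -1 - u (S(u, c) = (-u + 0) - 1*1 = -u - 1 = -1 - u)
R(-4)*S(-4, -5) - 15 = (5*√(3 - 4))*(-1 - 1*(-4)) - 15 = (5*√(-1))*(-1 + 4) - 15 = (5*I)*3 - 15 = 15*I - 15 = -15 + 15*I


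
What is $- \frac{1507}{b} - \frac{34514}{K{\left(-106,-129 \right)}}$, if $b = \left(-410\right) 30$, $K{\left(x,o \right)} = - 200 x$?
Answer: $- \frac{1962869}{1303800} \approx -1.5055$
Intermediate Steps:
$b = -12300$
$- \frac{1507}{b} - \frac{34514}{K{\left(-106,-129 \right)}} = - \frac{1507}{-12300} - \frac{34514}{\left(-200\right) \left(-106\right)} = \left(-1507\right) \left(- \frac{1}{12300}\right) - \frac{34514}{21200} = \frac{1507}{12300} - \frac{17257}{10600} = - \frac{1962869}{1303800}$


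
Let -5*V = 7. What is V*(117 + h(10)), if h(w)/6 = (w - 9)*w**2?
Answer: -5019/5 ≈ -1003.8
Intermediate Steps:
V = -7/5 (V = -1/5*7 = -7/5 ≈ -1.4000)
h(w) = 6*w**2*(-9 + w) (h(w) = 6*((w - 9)*w**2) = 6*((-9 + w)*w**2) = 6*(w**2*(-9 + w)) = 6*w**2*(-9 + w))
V*(117 + h(10)) = -7*(117 + 6*10**2*(-9 + 10))/5 = -7*(117 + 6*100*1)/5 = -7*(117 + 600)/5 = -7/5*717 = -5019/5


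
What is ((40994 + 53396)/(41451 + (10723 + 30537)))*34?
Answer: 3209260/82711 ≈ 38.801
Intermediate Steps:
((40994 + 53396)/(41451 + (10723 + 30537)))*34 = (94390/(41451 + 41260))*34 = (94390/82711)*34 = 3209260/82711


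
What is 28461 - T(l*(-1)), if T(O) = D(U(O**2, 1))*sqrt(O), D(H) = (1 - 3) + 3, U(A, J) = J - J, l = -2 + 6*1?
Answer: 28461 - 2*I ≈ 28461.0 - 2.0*I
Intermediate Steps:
l = 4 (l = -2 + 6 = 4)
U(A, J) = 0
D(H) = 1 (D(H) = -2 + 3 = 1)
T(O) = sqrt(O) (T(O) = 1*sqrt(O) = sqrt(O))
28461 - T(l*(-1)) = 28461 - sqrt(4*(-1)) = 28461 - sqrt(-4) = 28461 - 2*I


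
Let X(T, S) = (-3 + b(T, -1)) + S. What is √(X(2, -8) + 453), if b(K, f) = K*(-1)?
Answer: 2*√110 ≈ 20.976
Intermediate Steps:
b(K, f) = -K
X(T, S) = -3 + S - T (X(T, S) = (-3 - T) + S = -3 + S - T)
√(X(2, -8) + 453) = √((-3 - 8 - 1*2) + 453) = √((-3 - 8 - 2) + 453) = √(-13 + 453) = √440 = 2*√110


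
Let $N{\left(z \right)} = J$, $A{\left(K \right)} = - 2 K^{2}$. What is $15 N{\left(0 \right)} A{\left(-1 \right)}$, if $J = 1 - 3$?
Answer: $60$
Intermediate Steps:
$J = -2$
$N{\left(z \right)} = -2$
$15 N{\left(0 \right)} A{\left(-1 \right)} = 15 \left(-2\right) \left(- 2 \left(-1\right)^{2}\right) = - 30 \left(\left(-2\right) 1\right) = \left(-30\right) \left(-2\right) = 60$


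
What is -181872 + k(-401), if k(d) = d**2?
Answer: -21071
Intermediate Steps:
-181872 + k(-401) = -181872 + (-401)**2 = -181872 + 160801 = -21071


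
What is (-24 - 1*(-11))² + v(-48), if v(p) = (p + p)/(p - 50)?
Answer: 8329/49 ≈ 169.98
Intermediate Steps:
v(p) = 2*p/(-50 + p) (v(p) = (2*p)/(-50 + p) = 2*p/(-50 + p))
(-24 - 1*(-11))² + v(-48) = (-24 - 1*(-11))² + 2*(-48)/(-50 - 48) = (-24 + 11)² + 2*(-48)/(-98) = (-13)² + 2*(-48)*(-1/98) = 169 + 48/49 = 8329/49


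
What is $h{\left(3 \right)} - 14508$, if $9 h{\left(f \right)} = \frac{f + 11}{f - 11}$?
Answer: $- \frac{522295}{36} \approx -14508.0$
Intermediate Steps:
$h{\left(f \right)} = \frac{11 + f}{9 \left(-11 + f\right)}$ ($h{\left(f \right)} = \frac{\left(f + 11\right) \frac{1}{f - 11}}{9} = \frac{\left(11 + f\right) \frac{1}{-11 + f}}{9} = \frac{\frac{1}{-11 + f} \left(11 + f\right)}{9} = \frac{11 + f}{9 \left(-11 + f\right)}$)
$h{\left(3 \right)} - 14508 = \frac{11 + 3}{9 \left(-11 + 3\right)} - 14508 = \frac{1}{9} \frac{1}{-8} \cdot 14 - 14508 = \frac{1}{9} \left(- \frac{1}{8}\right) 14 - 14508 = - \frac{7}{36} - 14508 = - \frac{522295}{36}$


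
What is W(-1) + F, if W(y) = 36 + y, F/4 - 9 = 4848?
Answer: 19463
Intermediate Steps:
F = 19428 (F = 36 + 4*4848 = 36 + 19392 = 19428)
W(-1) + F = (36 - 1) + 19428 = 35 + 19428 = 19463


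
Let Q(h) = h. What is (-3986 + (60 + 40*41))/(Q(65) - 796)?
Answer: 2286/731 ≈ 3.1272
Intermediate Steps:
(-3986 + (60 + 40*41))/(Q(65) - 796) = (-3986 + (60 + 40*41))/(65 - 796) = (-3986 + (60 + 1640))/(-731) = (-3986 + 1700)*(-1/731) = -2286*(-1/731) = 2286/731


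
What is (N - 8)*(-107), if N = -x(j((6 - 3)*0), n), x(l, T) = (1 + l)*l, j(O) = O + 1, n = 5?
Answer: 1070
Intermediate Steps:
j(O) = 1 + O
x(l, T) = l*(1 + l)
N = -2 (N = -(1 + (6 - 3)*0)*(1 + (1 + (6 - 3)*0)) = -(1 + 3*0)*(1 + (1 + 3*0)) = -(1 + 0)*(1 + (1 + 0)) = -(1 + 1) = -2 ≈ -2.0000)
(N - 8)*(-107) = (-2 - 8)*(-107) = -10*(-107) = 1070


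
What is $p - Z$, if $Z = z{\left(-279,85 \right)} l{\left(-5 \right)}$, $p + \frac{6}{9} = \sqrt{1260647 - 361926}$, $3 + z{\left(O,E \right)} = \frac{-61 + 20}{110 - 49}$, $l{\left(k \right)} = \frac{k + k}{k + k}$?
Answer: $\frac{550}{183} + \sqrt{898721} \approx 951.01$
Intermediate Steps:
$l{\left(k \right)} = 1$ ($l{\left(k \right)} = \frac{2 k}{2 k} = 2 k \frac{1}{2 k} = 1$)
$z{\left(O,E \right)} = - \frac{224}{61}$ ($z{\left(O,E \right)} = -3 + \frac{-61 + 20}{110 - 49} = -3 - \frac{41}{61} = - \frac{224}{61}$)
$p = - \frac{2}{3} + \sqrt{898721}$ ($p = - \frac{2}{3} + \sqrt{1260647 - 361926} = - \frac{2}{3} + \sqrt{898721} \approx 947.34$)
$Z = - \frac{224}{61}$ ($Z = \left(- \frac{224}{61}\right) 1 = - \frac{224}{61} \approx -3.6721$)
$p - Z = \left(- \frac{2}{3} + \sqrt{898721}\right) - - \frac{224}{61} = \left(- \frac{2}{3} + \sqrt{898721}\right) + \frac{224}{61} = \frac{550}{183} + \sqrt{898721}$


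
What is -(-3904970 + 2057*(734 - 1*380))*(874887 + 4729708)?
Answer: 17804632559240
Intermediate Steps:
-(-3904970 + 2057*(734 - 1*380))*(874887 + 4729708) = -(-3904970 + 2057*(734 - 380))*5604595 = -(-3904970 + 2057*354)*5604595 = -(-3904970 + 728178)*5604595 = -(-3176792)*5604595 = -1*(-17804632559240) = 17804632559240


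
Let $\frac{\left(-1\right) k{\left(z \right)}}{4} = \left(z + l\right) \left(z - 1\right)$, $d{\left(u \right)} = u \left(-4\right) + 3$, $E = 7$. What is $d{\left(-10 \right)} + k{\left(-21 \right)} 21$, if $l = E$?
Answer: $-25829$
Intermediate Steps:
$l = 7$
$d{\left(u \right)} = 3 - 4 u$ ($d{\left(u \right)} = - 4 u + 3 = 3 - 4 u$)
$k{\left(z \right)} = - 4 \left(-1 + z\right) \left(7 + z\right)$ ($k{\left(z \right)} = - 4 \left(z + 7\right) \left(z - 1\right) = - 4 \left(7 + z\right) \left(-1 + z\right) = - 4 \left(-1 + z\right) \left(7 + z\right)$)
$d{\left(-10 \right)} + k{\left(-21 \right)} 21 = \left(3 - -40\right) + \left(28 - -504 - 4 \left(-21\right)^{2}\right) 21 = \left(3 + 40\right) + \left(28 + 504 - 1764\right) 21 = 43 + \left(28 + 504 - 1764\right) 21 = 43 - 25872 = -25829$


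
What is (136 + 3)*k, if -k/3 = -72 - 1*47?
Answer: 49623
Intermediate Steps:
k = 357 (k = -3*(-72 - 1*47) = -3*(-72 - 47) = -3*(-119) = 357)
(136 + 3)*k = (136 + 3)*357 = 139*357 = 49623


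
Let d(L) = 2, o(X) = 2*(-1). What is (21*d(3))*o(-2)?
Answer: -84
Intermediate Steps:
o(X) = -2
(21*d(3))*o(-2) = (21*2)*(-2) = 42*(-2) = -84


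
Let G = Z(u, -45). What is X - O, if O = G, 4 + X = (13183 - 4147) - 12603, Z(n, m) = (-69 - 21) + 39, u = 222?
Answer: -3520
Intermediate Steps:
Z(n, m) = -51 (Z(n, m) = -90 + 39 = -51)
X = -3571 (X = -4 + ((13183 - 4147) - 12603) = -4 + (9036 - 12603) = -4 - 3567 = -3571)
G = -51
O = -51
X - O = -3571 - 1*(-51) = -3571 + 51 = -3520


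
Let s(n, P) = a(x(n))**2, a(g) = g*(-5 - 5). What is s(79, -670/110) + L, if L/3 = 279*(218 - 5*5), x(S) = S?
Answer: 785641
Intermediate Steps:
a(g) = -10*g (a(g) = g*(-10) = -10*g)
s(n, P) = 100*n**2 (s(n, P) = (-10*n)**2 = 100*n**2)
L = 161541 (L = 3*(279*(218 - 5*5)) = 3*(279*(218 - 25)) = 3*(279*193) = 3*53847 = 161541)
s(79, -670/110) + L = 100*79**2 + 161541 = 100*6241 + 161541 = 624100 + 161541 = 785641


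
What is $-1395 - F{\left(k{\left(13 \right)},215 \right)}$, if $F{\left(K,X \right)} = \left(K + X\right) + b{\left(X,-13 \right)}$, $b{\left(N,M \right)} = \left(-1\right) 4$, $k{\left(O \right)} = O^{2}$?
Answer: $-1775$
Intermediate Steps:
$b{\left(N,M \right)} = -4$
$F{\left(K,X \right)} = -4 + K + X$ ($F{\left(K,X \right)} = \left(K + X\right) - 4 = -4 + K + X$)
$-1395 - F{\left(k{\left(13 \right)},215 \right)} = -1395 - \left(-4 + 13^{2} + 215\right) = -1395 - \left(-4 + 169 + 215\right) = -1395 - 380 = -1775$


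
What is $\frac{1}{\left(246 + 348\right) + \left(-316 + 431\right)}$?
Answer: $\frac{1}{709} \approx 0.0014104$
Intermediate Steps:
$\frac{1}{\left(246 + 348\right) + \left(-316 + 431\right)} = \frac{1}{594 + 115} = \frac{1}{709}$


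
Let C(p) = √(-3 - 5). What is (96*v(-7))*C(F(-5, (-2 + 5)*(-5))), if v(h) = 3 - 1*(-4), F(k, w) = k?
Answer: 1344*I*√2 ≈ 1900.7*I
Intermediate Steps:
C(p) = 2*I*√2 (C(p) = √(-8) = 2*I*√2)
v(h) = 7 (v(h) = 3 + 4 = 7)
(96*v(-7))*C(F(-5, (-2 + 5)*(-5))) = (96*7)*(2*I*√2) = 672*(2*I*√2) = 1344*I*√2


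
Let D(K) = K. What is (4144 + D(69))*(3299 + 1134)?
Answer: 18676229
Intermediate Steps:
(4144 + D(69))*(3299 + 1134) = (4144 + 69)*(3299 + 1134) = 4213*4433 = 18676229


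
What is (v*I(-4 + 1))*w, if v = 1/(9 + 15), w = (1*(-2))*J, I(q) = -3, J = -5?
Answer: -5/4 ≈ -1.2500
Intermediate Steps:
w = 10 (w = (1*(-2))*(-5) = -2*(-5) = 10)
v = 1/24 ≈ 0.041667
(v*I(-4 + 1))*w = ((1/24)*(-3))*10 = -1/8*10 = -5/4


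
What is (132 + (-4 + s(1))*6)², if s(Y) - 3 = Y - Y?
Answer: 15876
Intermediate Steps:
s(Y) = 3 (s(Y) = 3 + (Y - Y) = 3 + 0 = 3)
(132 + (-4 + s(1))*6)² = (132 + (-4 + 3)*6)² = (132 - 1*6)² = (132 - 6)² = 126² = 15876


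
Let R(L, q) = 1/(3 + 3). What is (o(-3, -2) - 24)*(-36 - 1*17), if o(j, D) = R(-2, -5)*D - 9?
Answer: 5300/3 ≈ 1766.7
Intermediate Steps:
R(L, q) = ⅙ (R(L, q) = 1/6 = ⅙)
o(j, D) = -9 + D/6 (o(j, D) = D/6 - 9 = -9 + D/6)
(o(-3, -2) - 24)*(-36 - 1*17) = ((-9 + (⅙)*(-2)) - 24)*(-36 - 1*17) = ((-9 - ⅓) - 24)*(-36 - 17) = (-28/3 - 24)*(-53) = -100/3*(-53) = 5300/3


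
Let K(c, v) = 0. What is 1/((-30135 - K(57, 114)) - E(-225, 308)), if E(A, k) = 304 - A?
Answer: -1/30664 ≈ -3.2612e-5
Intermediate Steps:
1/((-30135 - K(57, 114)) - E(-225, 308)) = 1/((-30135 - 1*0) - (304 - 1*(-225))) = 1/((-30135 + 0) - (304 + 225)) = 1/(-30135 - 1*529) = 1/(-30135 - 529) = 1/(-30664) = -1/30664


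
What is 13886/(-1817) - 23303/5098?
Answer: -113132379/9263066 ≈ -12.213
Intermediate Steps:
13886/(-1817) - 23303/5098 = 13886*(-1/1817) - 23303*1/5098 = -13886/1817 - 23303/5098 = -113132379/9263066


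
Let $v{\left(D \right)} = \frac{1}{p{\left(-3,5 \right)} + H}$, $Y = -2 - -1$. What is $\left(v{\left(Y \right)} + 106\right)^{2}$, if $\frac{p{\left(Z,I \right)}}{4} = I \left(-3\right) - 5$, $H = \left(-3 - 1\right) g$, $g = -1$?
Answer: $\frac{64883025}{5776} \approx 11233.0$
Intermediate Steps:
$Y = -1$ ($Y = -2 + 1 = -1$)
$H = 4$ ($H = \left(-3 - 1\right) \left(-1\right) = \left(-4\right) \left(-1\right) = 4$)
$p{\left(Z,I \right)} = -20 - 12 I$ ($p{\left(Z,I \right)} = 4 \left(I \left(-3\right) - 5\right) = 4 \left(- 3 I - 5\right) = 4 \left(-5 - 3 I\right) = -20 - 12 I$)
$v{\left(D \right)} = - \frac{1}{76}$ ($v{\left(D \right)} = \frac{1}{\left(-20 - 60\right) + 4} = \frac{1}{-80 + 4} = \frac{1}{-76} = - \frac{1}{76}$)
$\left(v{\left(Y \right)} + 106\right)^{2} = \left(- \frac{1}{76} + 106\right)^{2} = \left(\frac{8055}{76}\right)^{2} = \frac{64883025}{5776}$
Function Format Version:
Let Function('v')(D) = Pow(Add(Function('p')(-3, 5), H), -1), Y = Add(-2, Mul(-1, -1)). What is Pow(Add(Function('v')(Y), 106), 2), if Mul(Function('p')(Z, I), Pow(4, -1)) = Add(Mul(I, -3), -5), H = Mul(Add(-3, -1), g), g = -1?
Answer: Rational(64883025, 5776) ≈ 11233.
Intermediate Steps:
Y = -1 (Y = Add(-2, 1) = -1)
H = 4 (H = Mul(Add(-3, -1), -1) = Mul(-4, -1) = 4)
Function('p')(Z, I) = Add(-20, Mul(-12, I)) (Function('p')(Z, I) = Mul(4, Add(Mul(I, -3), -5)) = Mul(4, Add(Mul(-3, I), -5)) = Mul(4, Add(-5, Mul(-3, I))) = Add(-20, Mul(-12, I)))
Function('v')(D) = Rational(-1, 76) (Function('v')(D) = Pow(Add(Add(-20, Mul(-12, 5)), 4), -1) = Pow(Add(Add(-20, -60), 4), -1) = Pow(Add(-80, 4), -1) = Pow(-76, -1) = Rational(-1, 76))
Pow(Add(Function('v')(Y), 106), 2) = Pow(Add(Rational(-1, 76), 106), 2) = Pow(Rational(8055, 76), 2) = Rational(64883025, 5776)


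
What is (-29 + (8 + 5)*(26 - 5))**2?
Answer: 59536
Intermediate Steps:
(-29 + (8 + 5)*(26 - 5))**2 = (-29 + 13*21)**2 = (-29 + 273)**2 = 244**2 = 59536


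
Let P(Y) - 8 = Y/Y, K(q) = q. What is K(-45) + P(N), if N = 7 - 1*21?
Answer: -36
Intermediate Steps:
N = -14 (N = 7 - 21 = -14)
P(Y) = 9 (P(Y) = 8 + Y/Y = 8 + 1 = 9)
K(-45) + P(N) = -45 + 9 = -36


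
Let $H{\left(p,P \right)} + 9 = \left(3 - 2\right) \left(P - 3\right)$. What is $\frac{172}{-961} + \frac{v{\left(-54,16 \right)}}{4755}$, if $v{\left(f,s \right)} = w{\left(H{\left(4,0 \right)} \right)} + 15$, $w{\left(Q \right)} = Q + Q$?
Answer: $- \frac{275503}{1523185} \approx -0.18087$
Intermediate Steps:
$H{\left(p,P \right)} = -12 + P$ ($H{\left(p,P \right)} = -9 + \left(3 - 2\right) \left(P - 3\right) = -9 + 1 \left(-3 + P\right) = -9 + \left(-3 + P\right) = -12 + P$)
$w{\left(Q \right)} = 2 Q$
$v{\left(f,s \right)} = -9$ ($v{\left(f,s \right)} = 2 \left(-12 + 0\right) + 15 = 2 \left(-12\right) + 15 = -24 + 15 = -9$)
$\frac{172}{-961} + \frac{v{\left(-54,16 \right)}}{4755} = \frac{172}{-961} - \frac{9}{4755} = 172 \left(- \frac{1}{961}\right) - \frac{3}{1585} = - \frac{172}{961} - \frac{3}{1585} = - \frac{275503}{1523185}$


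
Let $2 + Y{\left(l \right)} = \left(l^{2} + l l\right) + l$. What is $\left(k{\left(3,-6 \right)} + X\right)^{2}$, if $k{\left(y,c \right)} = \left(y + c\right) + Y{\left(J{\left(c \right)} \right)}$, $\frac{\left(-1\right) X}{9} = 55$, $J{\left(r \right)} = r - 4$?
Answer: $96100$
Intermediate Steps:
$J{\left(r \right)} = -4 + r$
$Y{\left(l \right)} = -2 + l + 2 l^{2}$ ($Y{\left(l \right)} = -2 + \left(\left(l^{2} + l l\right) + l\right) = -2 + \left(\left(l^{2} + l^{2}\right) + l\right) = -2 + \left(2 l^{2} + l\right) = -2 + \left(l + 2 l^{2}\right) = -2 + l + 2 l^{2}$)
$X = -495$ ($X = \left(-9\right) 55 = -495$)
$k{\left(y,c \right)} = -6 + y + 2 c + 2 \left(-4 + c\right)^{2}$ ($k{\left(y,c \right)} = \left(y + c\right) + \left(-2 + \left(-4 + c\right) + 2 \left(-4 + c\right)^{2}\right) = \left(c + y\right) + \left(-6 + c + 2 \left(-4 + c\right)^{2}\right) = -6 + y + 2 c + 2 \left(-4 + c\right)^{2}$)
$\left(k{\left(3,-6 \right)} + X\right)^{2} = \left(\left(26 + 3 - -84 + 2 \left(-6\right)^{2}\right) - 495\right)^{2} = \left(\left(26 + 3 + 84 + 2 \cdot 36\right) - 495\right)^{2} = \left(\left(26 + 3 + 84 + 72\right) - 495\right)^{2} = \left(185 - 495\right)^{2} = \left(-310\right)^{2} = 96100$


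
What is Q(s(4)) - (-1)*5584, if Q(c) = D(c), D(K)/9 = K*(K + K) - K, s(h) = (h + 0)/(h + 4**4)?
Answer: 23591833/4225 ≈ 5583.9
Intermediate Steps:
s(h) = h/(256 + h) (s(h) = h/(h + 256) = h/(256 + h))
D(K) = -9*K + 18*K**2 (D(K) = 9*(K*(K + K) - K) = 9*(K*(2*K) - K) = 9*(2*K**2 - K) = 9*(-K + 2*K**2) = -9*K + 18*K**2)
Q(c) = 9*c*(-1 + 2*c)
Q(s(4)) - (-1)*5584 = 9*(4/(256 + 4))*(-1 + 2*(4/(256 + 4))) - (-1)*5584 = 9*(4/260)*(-1 + 2*(4/260)) - 1*(-5584) = 9*(4*(1/260))*(-1 + 2*(4*(1/260))) + 5584 = 9*(1/65)*(-1 + 2*(1/65)) + 5584 = 9*(1/65)*(-1 + 2/65) + 5584 = 9*(1/65)*(-63/65) + 5584 = -567/4225 + 5584 = 23591833/4225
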